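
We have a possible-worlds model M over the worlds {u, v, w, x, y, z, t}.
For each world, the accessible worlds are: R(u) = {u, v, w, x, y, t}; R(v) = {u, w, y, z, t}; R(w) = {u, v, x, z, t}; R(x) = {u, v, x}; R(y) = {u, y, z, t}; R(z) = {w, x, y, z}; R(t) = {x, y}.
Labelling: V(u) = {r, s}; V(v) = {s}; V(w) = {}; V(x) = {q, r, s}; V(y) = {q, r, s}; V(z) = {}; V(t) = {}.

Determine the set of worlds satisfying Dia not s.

Let φ = Dia not s. Evaluate φ at each world:
  u (successors {u, v, w, x, y, t}): φ is true.
  v (successors {u, w, y, z, t}): φ is true.
  w (successors {u, v, x, z, t}): φ is true.
  x (successors {u, v, x}): φ is false.
  y (successors {u, y, z, t}): φ is true.
  z (successors {w, x, y, z}): φ is true.
  t (successors {x, y}): φ is false.
For instance, at u:
  At u: Dia not s requires not s at some successor in {u, v, w, x, y, t}.
    not s holds at w, so Dia not s is true at u.
Satisfying worlds: {u, v, w, y, z}

u, v, w, y, z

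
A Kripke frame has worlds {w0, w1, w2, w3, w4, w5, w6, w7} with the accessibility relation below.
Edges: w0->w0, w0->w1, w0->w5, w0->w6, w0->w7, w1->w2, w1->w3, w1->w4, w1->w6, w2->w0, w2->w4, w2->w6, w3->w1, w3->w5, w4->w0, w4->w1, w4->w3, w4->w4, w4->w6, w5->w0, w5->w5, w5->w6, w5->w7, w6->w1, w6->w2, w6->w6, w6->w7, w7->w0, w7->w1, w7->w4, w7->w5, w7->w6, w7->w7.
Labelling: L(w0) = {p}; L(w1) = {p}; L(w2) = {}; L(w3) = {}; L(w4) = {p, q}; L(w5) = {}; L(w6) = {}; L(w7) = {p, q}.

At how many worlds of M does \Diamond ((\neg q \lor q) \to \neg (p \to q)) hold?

Recall that \Diamond ψ holds at a world iff ψ holds at some accessible world.
Let φ = \Diamond ((\neg q \lor q) \to \neg (p \to q)). Evaluate φ at each world:
  w0 (successors {w0, w1, w5, w6, w7}): φ is true.
  w1 (successors {w2, w3, w4, w6}): φ is false.
  w2 (successors {w0, w4, w6}): φ is true.
  w3 (successors {w1, w5}): φ is true.
  w4 (successors {w0, w1, w3, w4, w6}): φ is true.
  w5 (successors {w0, w5, w6, w7}): φ is true.
  w6 (successors {w1, w2, w6, w7}): φ is true.
  w7 (successors {w0, w1, w4, w5, w6, w7}): φ is true.
For instance, at w3:
  At w3: \Diamond ((\neg q \lor q) \to \neg (p \to q)) requires (\neg q \lor q) \to \neg (p \to q) at some successor in {w1, w5}.
    (\neg q \lor q) \to \neg (p \to q) holds at w1, so \Diamond ((\neg q \lor q) \to \neg (p \to q)) is true at w3.
Satisfying worlds: {w0, w2, w3, w4, w5, w6, w7}

7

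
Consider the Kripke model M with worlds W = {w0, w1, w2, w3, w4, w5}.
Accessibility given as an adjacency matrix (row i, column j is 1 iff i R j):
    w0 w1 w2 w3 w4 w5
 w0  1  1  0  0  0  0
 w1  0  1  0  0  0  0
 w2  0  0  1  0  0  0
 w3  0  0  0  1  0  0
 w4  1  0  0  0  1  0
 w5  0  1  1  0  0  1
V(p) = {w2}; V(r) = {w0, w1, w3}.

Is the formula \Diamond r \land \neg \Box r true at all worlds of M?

No

Let φ = \Diamond r \land \neg \Box r. Evaluate φ at each world:
  w0 (successors {w0, w1}): φ is false.
  w1 (successors {w1}): φ is false.
  w2 (successors {w2}): φ is false.
  w3 (successors {w3}): φ is false.
  w4 (successors {w0, w4}): φ is true.
  w5 (successors {w1, w2, w5}): φ is true.
Detail at w0 (counterexample):
  At w0: \Diamond r is true, \neg \Box r is false, so \Diamond r \land \neg \Box r is false.
    At w0: \Diamond r requires r at some successor in {w0, w1}.
      r holds at w0, so \Diamond r is true at w0.
    At w0: \Box r is true, so \neg \Box r is false.
      At w0: \Box r requires r at every successor {w0, w1}.
        At w0: r is true.
        At w1: r is true.
      So \Box r is true at w0.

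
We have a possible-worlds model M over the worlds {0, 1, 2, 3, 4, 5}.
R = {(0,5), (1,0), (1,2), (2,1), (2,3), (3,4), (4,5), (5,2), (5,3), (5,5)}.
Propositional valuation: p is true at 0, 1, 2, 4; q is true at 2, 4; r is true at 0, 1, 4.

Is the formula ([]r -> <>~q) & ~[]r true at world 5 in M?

Yes

Recall that []ψ holds at a world iff ψ holds at every accessible world, and <>ψ holds iff ψ holds at some accessible world.
At 5: []r -> <>~q is true, ~[]r is true, so ([]r -> <>~q) & ~[]r is true.
  At 5: []r is false, <>~q is true, so []r -> <>~q is true.
    At 5: []r requires r at every successor {2, 3, 5}.
      r fails at 2, so []r is false at 5.
    At 5: <>~q requires ~q at some successor in {2, 3, 5}.
      ~q holds at 3, so <>~q is true at 5.
  At 5: []r is false, so ~[]r is true.
    At 5: []r requires r at every successor {2, 3, 5}.
      r fails at 2, so []r is false at 5.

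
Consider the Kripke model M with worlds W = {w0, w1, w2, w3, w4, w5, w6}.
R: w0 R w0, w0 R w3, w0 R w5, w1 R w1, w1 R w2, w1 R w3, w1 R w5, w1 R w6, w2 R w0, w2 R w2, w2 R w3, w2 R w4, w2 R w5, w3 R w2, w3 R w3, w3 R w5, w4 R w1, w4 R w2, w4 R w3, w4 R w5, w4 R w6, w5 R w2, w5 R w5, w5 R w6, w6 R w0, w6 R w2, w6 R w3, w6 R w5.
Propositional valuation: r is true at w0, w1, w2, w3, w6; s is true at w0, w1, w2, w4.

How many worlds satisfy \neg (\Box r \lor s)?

3

Let φ = \neg (\Box r \lor s). Evaluate φ at each world:
  w0 (successors {w0, w3, w5}): φ is false.
  w1 (successors {w1, w2, w3, w5, w6}): φ is false.
  w2 (successors {w0, w2, w3, w4, w5}): φ is false.
  w3 (successors {w2, w3, w5}): φ is true.
  w4 (successors {w1, w2, w3, w5, w6}): φ is false.
  w5 (successors {w2, w5, w6}): φ is true.
  w6 (successors {w0, w2, w3, w5}): φ is true.
For instance, at w3:
  At w3: \Box r \lor s is false, so \neg (\Box r \lor s) is true.
    At w3: \Box r is false, s is false, so \Box r \lor s is false.
      At w3: \Box r requires r at every successor {w2, w3, w5}.
        r fails at w5, so \Box r is false at w3.
Satisfying worlds: {w3, w5, w6}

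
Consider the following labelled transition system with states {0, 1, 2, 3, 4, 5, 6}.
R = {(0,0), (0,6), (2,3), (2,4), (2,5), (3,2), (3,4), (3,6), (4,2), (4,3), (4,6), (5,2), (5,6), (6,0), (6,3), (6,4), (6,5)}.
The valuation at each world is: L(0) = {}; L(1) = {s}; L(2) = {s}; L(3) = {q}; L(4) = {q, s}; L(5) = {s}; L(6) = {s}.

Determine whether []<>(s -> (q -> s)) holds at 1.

Yes

At 1: no accessible worlds, so []<>(s -> (q -> s)) holds vacuously.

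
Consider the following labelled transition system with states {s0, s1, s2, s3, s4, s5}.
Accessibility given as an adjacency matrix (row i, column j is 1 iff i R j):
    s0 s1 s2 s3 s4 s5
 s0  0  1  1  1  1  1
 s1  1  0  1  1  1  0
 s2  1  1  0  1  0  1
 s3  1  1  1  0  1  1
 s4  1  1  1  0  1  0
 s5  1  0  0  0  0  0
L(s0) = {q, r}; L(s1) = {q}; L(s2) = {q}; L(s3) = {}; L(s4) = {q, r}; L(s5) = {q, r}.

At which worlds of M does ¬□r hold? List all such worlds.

s0, s1, s2, s3, s4

Let φ = ¬□r. Evaluate φ at each world:
  s0 (successors {s1, s2, s3, s4, s5}): φ is true.
  s1 (successors {s0, s2, s3, s4}): φ is true.
  s2 (successors {s0, s1, s3, s5}): φ is true.
  s3 (successors {s0, s1, s2, s4, s5}): φ is true.
  s4 (successors {s0, s1, s2, s4}): φ is true.
  s5 (successors {s0}): φ is false.
For instance, at s4:
  At s4: □r is false, so ¬□r is true.
    At s4: □r requires r at every successor {s0, s1, s2, s4}.
      r fails at s1, so □r is false at s4.
Satisfying worlds: {s0, s1, s2, s3, s4}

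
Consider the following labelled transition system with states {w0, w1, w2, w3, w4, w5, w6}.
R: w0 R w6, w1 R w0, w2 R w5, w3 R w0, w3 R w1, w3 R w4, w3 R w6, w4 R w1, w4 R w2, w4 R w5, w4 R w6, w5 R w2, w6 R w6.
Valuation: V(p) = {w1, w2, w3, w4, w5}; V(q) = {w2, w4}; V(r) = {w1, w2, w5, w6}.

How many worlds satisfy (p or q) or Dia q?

Let φ = (p or q) or Dia q. Evaluate φ at each world:
  w0 (successors {w6}): φ is false.
  w1 (successors {w0}): φ is true.
  w2 (successors {w5}): φ is true.
  w3 (successors {w0, w1, w4, w6}): φ is true.
  w4 (successors {w1, w2, w5, w6}): φ is true.
  w5 (successors {w2}): φ is true.
  w6 (successors {w6}): φ is false.
For instance, at w4:
  At w4: p or q is true, Dia q is true, so (p or q) or Dia q is true.
    At w4: Dia q requires q at some successor in {w1, w2, w5, w6}.
      q holds at w2, so Dia q is true at w4.
Satisfying worlds: {w1, w2, w3, w4, w5}

5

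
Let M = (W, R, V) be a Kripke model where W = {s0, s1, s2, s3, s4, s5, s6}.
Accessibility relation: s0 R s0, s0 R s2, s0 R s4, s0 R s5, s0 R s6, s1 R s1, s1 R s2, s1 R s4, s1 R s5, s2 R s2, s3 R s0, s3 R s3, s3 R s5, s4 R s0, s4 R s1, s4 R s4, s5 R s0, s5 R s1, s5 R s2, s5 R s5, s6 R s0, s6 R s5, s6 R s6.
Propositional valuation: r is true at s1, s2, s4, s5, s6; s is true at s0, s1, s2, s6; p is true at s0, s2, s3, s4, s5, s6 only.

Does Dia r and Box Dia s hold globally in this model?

Recall that Box ψ holds at a world iff ψ holds at every accessible world, and Dia ψ holds iff ψ holds at some accessible world.
Let φ = Dia r and Box Dia s. Evaluate φ at each world:
  s0 (successors {s0, s2, s4, s5, s6}): φ is true.
  s1 (successors {s1, s2, s4, s5}): φ is true.
  s2 (successors {s2}): φ is true.
  s3 (successors {s0, s3, s5}): φ is true.
  s4 (successors {s0, s1, s4}): φ is true.
  s5 (successors {s0, s1, s2, s5}): φ is true.
  s6 (successors {s0, s5, s6}): φ is true.
For instance, at s6:
  At s6: Dia r is true, Box Dia s is true, so Dia r and Box Dia s is true.
    At s6: Dia r requires r at some successor in {s0, s5, s6}.
      r holds at s5, so Dia r is true at s6.
    At s6: Box Dia s requires Dia s at every successor {s0, s5, s6}.
      At s0: Dia s is true.
      At s5: Dia s is true.
      At s6: Dia s is true.
    So Box Dia s is true at s6.

Yes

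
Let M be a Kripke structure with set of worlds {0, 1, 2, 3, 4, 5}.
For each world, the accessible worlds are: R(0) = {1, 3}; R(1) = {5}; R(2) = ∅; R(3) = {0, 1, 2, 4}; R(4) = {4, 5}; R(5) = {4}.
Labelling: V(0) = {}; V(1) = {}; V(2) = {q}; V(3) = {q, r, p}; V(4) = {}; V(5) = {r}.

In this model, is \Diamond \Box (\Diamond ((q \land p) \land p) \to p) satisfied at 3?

Yes

At 3: \Diamond \Box (\Diamond ((q \land p) \land p) \to p) requires \Box (\Diamond ((q \land p) \land p) \to p) at some successor in {0, 1, 2, 4}.
  \Box (\Diamond ((q \land p) \land p) \to p) holds at 0, so \Diamond \Box (\Diamond ((q \land p) \land p) \to p) is true at 3.
    At 0: \Box (\Diamond ((q \land p) \land p) \to p) requires \Diamond ((q \land p) \land p) \to p at every successor {1, 3}.
      At 1: \Diamond ((q \land p) \land p) \to p is true.
      At 3: \Diamond ((q \land p) \land p) \to p is true.
    So \Box (\Diamond ((q \land p) \land p) \to p) is true at 0.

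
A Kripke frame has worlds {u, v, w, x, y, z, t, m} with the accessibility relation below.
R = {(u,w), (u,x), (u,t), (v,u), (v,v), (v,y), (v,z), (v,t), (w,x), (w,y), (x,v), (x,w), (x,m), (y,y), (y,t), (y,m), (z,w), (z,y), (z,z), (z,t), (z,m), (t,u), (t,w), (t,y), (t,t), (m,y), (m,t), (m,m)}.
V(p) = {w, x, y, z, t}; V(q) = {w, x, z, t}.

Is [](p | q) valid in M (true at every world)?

No

Let φ = [](p | q). Evaluate φ at each world:
  u (successors {w, x, t}): φ is true.
  v (successors {u, v, y, z, t}): φ is false.
  w (successors {x, y}): φ is true.
  x (successors {v, w, m}): φ is false.
  y (successors {y, t, m}): φ is false.
  z (successors {w, y, z, t, m}): φ is false.
  t (successors {u, w, y, t}): φ is false.
  m (successors {y, t, m}): φ is false.
Detail at v (counterexample):
  At v: [](p | q) requires p | q at every successor {u, v, y, z, t}.
    p | q fails at u, so [](p | q) is false at v.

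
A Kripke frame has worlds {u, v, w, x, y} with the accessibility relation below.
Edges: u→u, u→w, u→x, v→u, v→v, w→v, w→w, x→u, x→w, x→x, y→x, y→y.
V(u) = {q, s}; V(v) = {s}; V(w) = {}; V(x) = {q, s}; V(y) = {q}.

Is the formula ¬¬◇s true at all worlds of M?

Yes

Let φ = ¬¬◇s. Evaluate φ at each world:
  u (successors {u, w, x}): φ is true.
  v (successors {u, v}): φ is true.
  w (successors {v, w}): φ is true.
  x (successors {u, w, x}): φ is true.
  y (successors {x, y}): φ is true.
For instance, at u:
  At u: ¬◇s is false, so ¬¬◇s is true.
    At u: ◇s is true, so ¬◇s is false.
      At u: ◇s requires s at some successor in {u, w, x}.
        s holds at u, so ◇s is true at u.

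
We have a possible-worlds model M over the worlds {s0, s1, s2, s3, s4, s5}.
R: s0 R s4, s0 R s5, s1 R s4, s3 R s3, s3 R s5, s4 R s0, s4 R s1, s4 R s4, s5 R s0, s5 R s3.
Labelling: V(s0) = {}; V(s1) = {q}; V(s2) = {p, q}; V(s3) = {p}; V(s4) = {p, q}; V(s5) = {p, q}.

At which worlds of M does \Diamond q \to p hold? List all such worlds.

s2, s3, s4, s5

Let φ = \Diamond q \to p. Evaluate φ at each world:
  s0 (successors {s4, s5}): φ is false.
  s1 (successors {s4}): φ is false.
  s2 (successors ∅): φ is true.
  s3 (successors {s3, s5}): φ is true.
  s4 (successors {s0, s1, s4}): φ is true.
  s5 (successors {s0, s3}): φ is true.
For instance, at s1:
  At s1: \Diamond q is true, p is false, so \Diamond q \to p is false.
    At s1: \Diamond q requires q at some successor in {s4}.
      q holds at s4, so \Diamond q is true at s1.
Satisfying worlds: {s2, s3, s4, s5}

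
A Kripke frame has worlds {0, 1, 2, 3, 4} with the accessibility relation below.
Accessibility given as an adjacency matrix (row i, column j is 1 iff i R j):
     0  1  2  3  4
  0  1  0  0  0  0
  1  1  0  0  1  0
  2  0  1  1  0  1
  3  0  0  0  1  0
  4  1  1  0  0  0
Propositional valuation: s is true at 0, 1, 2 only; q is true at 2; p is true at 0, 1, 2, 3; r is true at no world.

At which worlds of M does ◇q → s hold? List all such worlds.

Recall that ◇ψ holds at a world iff ψ holds at some accessible world.
Let φ = ◇q → s. Evaluate φ at each world:
  0 (successors {0}): φ is true.
  1 (successors {0, 3}): φ is true.
  2 (successors {1, 2, 4}): φ is true.
  3 (successors {3}): φ is true.
  4 (successors {0, 1}): φ is true.
For instance, at 4:
  At 4: ◇q is false, s is false, so ◇q → s is true.
    At 4: ◇q requires q at some successor in {0, 1}.
      At 0: q is false.
      At 1: q is false.
    So ◇q is false at 4.
Satisfying worlds: {0, 1, 2, 3, 4}

0, 1, 2, 3, 4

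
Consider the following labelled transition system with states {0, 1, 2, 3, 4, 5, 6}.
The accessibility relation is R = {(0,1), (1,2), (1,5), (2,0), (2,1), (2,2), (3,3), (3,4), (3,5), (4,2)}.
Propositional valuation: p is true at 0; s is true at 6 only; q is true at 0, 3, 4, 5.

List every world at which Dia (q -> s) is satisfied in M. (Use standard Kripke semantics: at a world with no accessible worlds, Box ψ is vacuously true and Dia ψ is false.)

0, 1, 2, 4

Let φ = Dia (q -> s). Evaluate φ at each world:
  0 (successors {1}): φ is true.
  1 (successors {2, 5}): φ is true.
  2 (successors {0, 1, 2}): φ is true.
  3 (successors {3, 4, 5}): φ is false.
  4 (successors {2}): φ is true.
  5 (successors ∅): φ is false.
  6 (successors ∅): φ is false.
For instance, at 2:
  At 2: Dia (q -> s) requires q -> s at some successor in {0, 1, 2}.
    q -> s holds at 1, so Dia (q -> s) is true at 2.
Satisfying worlds: {0, 1, 2, 4}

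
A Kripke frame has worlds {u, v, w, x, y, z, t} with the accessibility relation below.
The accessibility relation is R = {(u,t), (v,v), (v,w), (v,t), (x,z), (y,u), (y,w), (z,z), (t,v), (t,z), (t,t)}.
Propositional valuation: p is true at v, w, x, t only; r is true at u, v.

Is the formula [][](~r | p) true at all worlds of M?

Let φ = [][](~r | p). Evaluate φ at each world:
  u (successors {t}): φ is true.
  v (successors {v, w, t}): φ is true.
  w (successors ∅): φ is true.
  x (successors {z}): φ is true.
  y (successors {u, w}): φ is true.
  z (successors {z}): φ is true.
  t (successors {v, z, t}): φ is true.
For instance, at v:
  At v: [][](~r | p) requires [](~r | p) at every successor {v, w, t}.
      At v: [](~r | p) requires ~r | p at every successor {v, w, t}.
        At v: ~r | p is true.
        At w: ~r | p is true.
        At t: ~r | p is true.
      So [](~r | p) is true at v.
      At w: no accessible worlds, so [](~r | p) holds vacuously.
      At t: [](~r | p) requires ~r | p at every successor {v, z, t}.
        At v: ~r | p is true.
        At z: ~r | p is true.
        At t: ~r | p is true.
      So [](~r | p) is true at t.
  So [][](~r | p) is true at v.

Yes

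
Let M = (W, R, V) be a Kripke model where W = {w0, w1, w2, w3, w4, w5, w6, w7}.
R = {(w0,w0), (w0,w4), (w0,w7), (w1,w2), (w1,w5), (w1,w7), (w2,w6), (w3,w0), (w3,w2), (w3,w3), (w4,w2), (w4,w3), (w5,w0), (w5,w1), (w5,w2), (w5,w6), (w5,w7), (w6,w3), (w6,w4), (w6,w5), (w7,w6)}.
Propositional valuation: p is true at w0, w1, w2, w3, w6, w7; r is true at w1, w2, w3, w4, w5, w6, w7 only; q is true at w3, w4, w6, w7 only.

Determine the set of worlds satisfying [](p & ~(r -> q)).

Let φ = [](p & ~(r -> q)). Evaluate φ at each world:
  w0 (successors {w0, w4, w7}): φ is false.
  w1 (successors {w2, w5, w7}): φ is false.
  w2 (successors {w6}): φ is false.
  w3 (successors {w0, w2, w3}): φ is false.
  w4 (successors {w2, w3}): φ is false.
  w5 (successors {w0, w1, w2, w6, w7}): φ is false.
  w6 (successors {w3, w4, w5}): φ is false.
  w7 (successors {w6}): φ is false.
For instance, at w4:
  At w4: [](p & ~(r -> q)) requires p & ~(r -> q) at every successor {w2, w3}.
    p & ~(r -> q) fails at w3, so [](p & ~(r -> q)) is false at w4.
Satisfying worlds: none.

none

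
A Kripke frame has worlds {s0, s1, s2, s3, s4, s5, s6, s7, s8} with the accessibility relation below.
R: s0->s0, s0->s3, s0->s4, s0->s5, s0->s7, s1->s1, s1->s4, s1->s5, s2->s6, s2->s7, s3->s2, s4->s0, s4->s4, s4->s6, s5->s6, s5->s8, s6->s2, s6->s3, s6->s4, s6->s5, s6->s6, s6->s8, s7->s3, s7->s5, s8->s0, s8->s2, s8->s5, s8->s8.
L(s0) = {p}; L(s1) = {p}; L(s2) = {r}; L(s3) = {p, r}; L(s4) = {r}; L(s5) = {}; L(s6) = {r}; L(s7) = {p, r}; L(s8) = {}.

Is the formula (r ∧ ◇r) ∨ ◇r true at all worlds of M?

Yes

Let φ = (r ∧ ◇r) ∨ ◇r. Evaluate φ at each world:
  s0 (successors {s0, s3, s4, s5, s7}): φ is true.
  s1 (successors {s1, s4, s5}): φ is true.
  s2 (successors {s6, s7}): φ is true.
  s3 (successors {s2}): φ is true.
  s4 (successors {s0, s4, s6}): φ is true.
  s5 (successors {s6, s8}): φ is true.
  s6 (successors {s2, s3, s4, s5, s6, s8}): φ is true.
  s7 (successors {s3, s5}): φ is true.
  s8 (successors {s0, s2, s5, s8}): φ is true.
For instance, at s6:
  At s6: r ∧ ◇r is true, ◇r is true, so (r ∧ ◇r) ∨ ◇r is true.
    At s6: r is true, ◇r is true, so r ∧ ◇r is true.
      At s6: ◇r requires r at some successor in {s2, s3, s4, s5, s6, s8}.
        r holds at s2, so ◇r is true at s6.
    At s6: ◇r requires r at some successor in {s2, s3, s4, s5, s6, s8}.
      r holds at s2, so ◇r is true at s6.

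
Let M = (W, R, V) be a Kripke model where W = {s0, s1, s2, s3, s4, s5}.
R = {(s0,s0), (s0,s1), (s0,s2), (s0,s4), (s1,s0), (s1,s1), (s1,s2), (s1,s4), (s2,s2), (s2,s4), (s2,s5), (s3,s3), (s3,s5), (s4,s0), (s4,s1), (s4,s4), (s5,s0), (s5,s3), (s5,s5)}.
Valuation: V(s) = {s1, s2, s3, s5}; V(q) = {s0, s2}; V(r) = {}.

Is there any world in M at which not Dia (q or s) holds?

Let φ = not Dia (q or s). Evaluate φ at each world:
  s0 (successors {s0, s1, s2, s4}): φ is false.
  s1 (successors {s0, s1, s2, s4}): φ is false.
  s2 (successors {s2, s4, s5}): φ is false.
  s3 (successors {s3, s5}): φ is false.
  s4 (successors {s0, s1, s4}): φ is false.
  s5 (successors {s0, s3, s5}): φ is false.
For instance, at s1:
  At s1: Dia (q or s) is true, so not Dia (q or s) is false.
    At s1: Dia (q or s) requires q or s at some successor in {s0, s1, s2, s4}.
      q or s holds at s0, so Dia (q or s) is true at s1.

No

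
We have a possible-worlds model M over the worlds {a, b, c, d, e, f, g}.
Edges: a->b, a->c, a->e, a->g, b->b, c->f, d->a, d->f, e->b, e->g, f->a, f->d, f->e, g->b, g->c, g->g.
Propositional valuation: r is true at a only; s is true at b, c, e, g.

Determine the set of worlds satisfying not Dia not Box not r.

a, b, e, g

Let φ = not Dia not Box not r. Evaluate φ at each world:
  a (successors {b, c, e, g}): φ is true.
  b (successors {b}): φ is true.
  c (successors {f}): φ is false.
  d (successors {a, f}): φ is false.
  e (successors {b, g}): φ is true.
  f (successors {a, d, e}): φ is false.
  g (successors {b, c, g}): φ is true.
For instance, at g:
  At g: Dia not Box not r is false, so not Dia not Box not r is true.
    At g: Dia not Box not r requires not Box not r at some successor in {b, c, g}.
      At b: not Box not r is false.
      At c: not Box not r is false.
      At g: not Box not r is false.
    So Dia not Box not r is false at g.
Satisfying worlds: {a, b, e, g}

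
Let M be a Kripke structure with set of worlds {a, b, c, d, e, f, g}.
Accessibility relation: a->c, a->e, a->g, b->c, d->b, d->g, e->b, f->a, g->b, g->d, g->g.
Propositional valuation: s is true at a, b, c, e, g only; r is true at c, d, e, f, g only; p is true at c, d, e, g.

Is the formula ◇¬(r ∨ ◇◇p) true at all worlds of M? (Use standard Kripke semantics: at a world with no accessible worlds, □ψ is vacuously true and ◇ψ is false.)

Let φ = ◇¬(r ∨ ◇◇p). Evaluate φ at each world:
  a (successors {c, e, g}): φ is false.
  b (successors {c}): φ is false.
  c (successors ∅): φ is false.
  d (successors {b, g}): φ is true.
  e (successors {b}): φ is true.
  f (successors {a}): φ is false.
  g (successors {b, d, g}): φ is true.
Detail at a (counterexample):
  At a: ◇¬(r ∨ ◇◇p) requires ¬(r ∨ ◇◇p) at some successor in {c, e, g}.
    At c: ¬(r ∨ ◇◇p) is false.
    At e: ¬(r ∨ ◇◇p) is false.
    At g: ¬(r ∨ ◇◇p) is false.
  So ◇¬(r ∨ ◇◇p) is false at a.

No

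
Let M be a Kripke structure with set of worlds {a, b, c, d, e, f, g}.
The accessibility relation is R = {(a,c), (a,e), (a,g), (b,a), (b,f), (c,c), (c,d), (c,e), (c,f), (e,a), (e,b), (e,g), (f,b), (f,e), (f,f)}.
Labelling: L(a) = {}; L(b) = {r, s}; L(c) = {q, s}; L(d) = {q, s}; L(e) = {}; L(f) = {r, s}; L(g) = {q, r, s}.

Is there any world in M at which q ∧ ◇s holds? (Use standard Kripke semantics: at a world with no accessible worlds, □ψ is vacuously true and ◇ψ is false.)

Yes

Let φ = q ∧ ◇s. Evaluate φ at each world:
  a (successors {c, e, g}): φ is false.
  b (successors {a, f}): φ is false.
  c (successors {c, d, e, f}): φ is true.
  d (successors ∅): φ is false.
  e (successors {a, b, g}): φ is false.
  f (successors {b, e, f}): φ is false.
  g (successors ∅): φ is false.
Detail at c (witness):
  At c: q is true, ◇s is true, so q ∧ ◇s is true.
    At c: ◇s requires s at some successor in {c, d, e, f}.
      s holds at c, so ◇s is true at c.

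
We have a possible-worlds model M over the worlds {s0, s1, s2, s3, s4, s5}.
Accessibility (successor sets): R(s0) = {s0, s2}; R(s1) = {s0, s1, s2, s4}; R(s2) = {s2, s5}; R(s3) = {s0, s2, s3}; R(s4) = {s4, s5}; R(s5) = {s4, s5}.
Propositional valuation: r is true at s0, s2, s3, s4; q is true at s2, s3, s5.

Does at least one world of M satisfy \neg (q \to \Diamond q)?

No

Let φ = \neg (q \to \Diamond q). Evaluate φ at each world:
  s0 (successors {s0, s2}): φ is false.
  s1 (successors {s0, s1, s2, s4}): φ is false.
  s2 (successors {s2, s5}): φ is false.
  s3 (successors {s0, s2, s3}): φ is false.
  s4 (successors {s4, s5}): φ is false.
  s5 (successors {s4, s5}): φ is false.
For instance, at s1:
  At s1: q \to \Diamond q is true, so \neg (q \to \Diamond q) is false.
    At s1: q is false, \Diamond q is true, so q \to \Diamond q is true.
      At s1: \Diamond q requires q at some successor in {s0, s1, s2, s4}.
        q holds at s2, so \Diamond q is true at s1.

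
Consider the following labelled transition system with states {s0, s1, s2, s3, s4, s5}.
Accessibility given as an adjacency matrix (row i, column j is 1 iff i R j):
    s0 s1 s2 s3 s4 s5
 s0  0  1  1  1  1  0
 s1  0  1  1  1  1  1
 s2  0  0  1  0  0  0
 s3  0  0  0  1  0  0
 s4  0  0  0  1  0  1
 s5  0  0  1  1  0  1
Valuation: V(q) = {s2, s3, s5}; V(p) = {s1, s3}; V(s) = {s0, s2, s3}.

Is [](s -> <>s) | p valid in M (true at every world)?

Yes

Recall that []ψ holds at a world iff ψ holds at every accessible world, and <>ψ holds iff ψ holds at some accessible world.
Let φ = [](s -> <>s) | p. Evaluate φ at each world:
  s0 (successors {s1, s2, s3, s4}): φ is true.
  s1 (successors {s1, s2, s3, s4, s5}): φ is true.
  s2 (successors {s2}): φ is true.
  s3 (successors {s3}): φ is true.
  s4 (successors {s3, s5}): φ is true.
  s5 (successors {s2, s3, s5}): φ is true.
For instance, at s1:
  At s1: [](s -> <>s) is true, p is true, so [](s -> <>s) | p is true.
    At s1: [](s -> <>s) requires s -> <>s at every successor {s1, s2, s3, s4, s5}.
      At s1: s -> <>s is true.
      At s2: s -> <>s is true.
      At s3: s -> <>s is true.
      At s4: s -> <>s is true.
      At s5: s -> <>s is true.
    So [](s -> <>s) is true at s1.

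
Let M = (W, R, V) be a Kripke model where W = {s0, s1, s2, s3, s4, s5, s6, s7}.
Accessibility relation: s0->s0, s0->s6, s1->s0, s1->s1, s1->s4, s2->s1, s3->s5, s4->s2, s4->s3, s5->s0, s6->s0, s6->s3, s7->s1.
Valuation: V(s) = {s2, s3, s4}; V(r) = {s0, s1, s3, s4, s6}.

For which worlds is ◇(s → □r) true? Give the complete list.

Let φ = ◇(s → □r). Evaluate φ at each world:
  s0 (successors {s0, s6}): φ is true.
  s1 (successors {s0, s1, s4}): φ is true.
  s2 (successors {s1}): φ is true.
  s3 (successors {s5}): φ is true.
  s4 (successors {s2, s3}): φ is true.
  s5 (successors {s0}): φ is true.
  s6 (successors {s0, s3}): φ is true.
  s7 (successors {s1}): φ is true.
For instance, at s0:
  At s0: ◇(s → □r) requires s → □r at some successor in {s0, s6}.
    s → □r holds at s0, so ◇(s → □r) is true at s0.
      At s0: s is false, □r is true, so s → □r is true.
Satisfying worlds: {s0, s1, s2, s3, s4, s5, s6, s7}

s0, s1, s2, s3, s4, s5, s6, s7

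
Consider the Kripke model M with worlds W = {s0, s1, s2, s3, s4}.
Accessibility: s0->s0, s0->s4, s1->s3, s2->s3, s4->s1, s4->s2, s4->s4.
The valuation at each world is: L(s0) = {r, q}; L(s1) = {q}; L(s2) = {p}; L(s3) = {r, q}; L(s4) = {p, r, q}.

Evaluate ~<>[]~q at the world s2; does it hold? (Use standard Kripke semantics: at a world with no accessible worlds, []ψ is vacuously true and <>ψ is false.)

At s2: <>[]~q is true, so ~<>[]~q is false.
  At s2: <>[]~q requires []~q at some successor in {s3}.
    []~q holds at s3, so <>[]~q is true at s2.
      At s3: no accessible worlds, so []~q holds vacuously.

No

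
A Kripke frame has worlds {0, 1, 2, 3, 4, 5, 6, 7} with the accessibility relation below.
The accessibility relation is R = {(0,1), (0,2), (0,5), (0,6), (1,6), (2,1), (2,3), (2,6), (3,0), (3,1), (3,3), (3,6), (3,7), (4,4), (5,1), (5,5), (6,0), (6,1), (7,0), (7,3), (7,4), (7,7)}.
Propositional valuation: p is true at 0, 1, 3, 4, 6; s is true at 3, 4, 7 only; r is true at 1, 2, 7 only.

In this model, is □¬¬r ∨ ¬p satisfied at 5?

At 5: □¬¬r is false, ¬p is true, so □¬¬r ∨ ¬p is true.
  At 5: □¬¬r requires ¬¬r at every successor {1, 5}.
    ¬¬r fails at 5, so □¬¬r is false at 5.

Yes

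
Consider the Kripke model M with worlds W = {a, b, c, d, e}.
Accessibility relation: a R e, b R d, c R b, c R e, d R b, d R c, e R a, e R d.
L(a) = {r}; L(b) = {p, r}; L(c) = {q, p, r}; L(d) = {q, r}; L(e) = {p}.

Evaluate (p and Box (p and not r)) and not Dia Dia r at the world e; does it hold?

No

At e: p and Box (p and not r) is false, not Dia Dia r is false, so (p and Box (p and not r)) and not Dia Dia r is false.
  At e: p is true, Box (p and not r) is false, so p and Box (p and not r) is false.
    At e: Box (p and not r) requires p and not r at every successor {a, d}.
      p and not r fails at a, so Box (p and not r) is false at e.
  At e: Dia Dia r is true, so not Dia Dia r is false.
    At e: Dia Dia r requires Dia r at some successor in {a, d}.
      Dia r holds at d, so Dia Dia r is true at e.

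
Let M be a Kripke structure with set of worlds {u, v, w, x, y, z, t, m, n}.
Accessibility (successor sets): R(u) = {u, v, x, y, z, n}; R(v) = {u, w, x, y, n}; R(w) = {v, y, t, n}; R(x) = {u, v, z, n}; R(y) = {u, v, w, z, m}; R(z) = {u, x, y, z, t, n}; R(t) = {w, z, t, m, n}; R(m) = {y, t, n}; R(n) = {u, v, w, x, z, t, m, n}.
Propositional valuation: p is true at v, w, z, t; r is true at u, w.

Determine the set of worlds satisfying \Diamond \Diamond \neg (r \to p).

Let φ = \Diamond \Diamond \neg (r \to p). Evaluate φ at each world:
  u (successors {u, v, x, y, z, n}): φ is true.
  v (successors {u, w, x, y, n}): φ is true.
  w (successors {v, y, t, n}): φ is true.
  x (successors {u, v, z, n}): φ is true.
  y (successors {u, v, w, z, m}): φ is true.
  z (successors {u, x, y, z, t, n}): φ is true.
  t (successors {w, z, t, m, n}): φ is true.
  m (successors {y, t, n}): φ is true.
  n (successors {u, v, w, x, z, t, m, n}): φ is true.
For instance, at u:
  At u: \Diamond \Diamond \neg (r \to p) requires \Diamond \neg (r \to p) at some successor in {u, v, x, y, z, n}.
    \Diamond \neg (r \to p) holds at u, so \Diamond \Diamond \neg (r \to p) is true at u.
      At u: \Diamond \neg (r \to p) requires \neg (r \to p) at some successor in {u, v, x, y, z, n}.
        \neg (r \to p) holds at u, so \Diamond \neg (r \to p) is true at u.
Satisfying worlds: {u, v, w, x, y, z, t, m, n}

u, v, w, x, y, z, t, m, n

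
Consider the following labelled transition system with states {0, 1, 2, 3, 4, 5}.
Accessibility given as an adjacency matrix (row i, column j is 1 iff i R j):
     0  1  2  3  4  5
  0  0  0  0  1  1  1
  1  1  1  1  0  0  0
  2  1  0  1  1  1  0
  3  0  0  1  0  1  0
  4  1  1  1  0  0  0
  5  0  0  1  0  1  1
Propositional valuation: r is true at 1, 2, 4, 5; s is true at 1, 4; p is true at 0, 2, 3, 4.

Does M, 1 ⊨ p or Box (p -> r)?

At 1: p is false, Box (p -> r) is false, so p or Box (p -> r) is false.
  At 1: Box (p -> r) requires p -> r at every successor {0, 1, 2}.
    p -> r fails at 0, so Box (p -> r) is false at 1.

No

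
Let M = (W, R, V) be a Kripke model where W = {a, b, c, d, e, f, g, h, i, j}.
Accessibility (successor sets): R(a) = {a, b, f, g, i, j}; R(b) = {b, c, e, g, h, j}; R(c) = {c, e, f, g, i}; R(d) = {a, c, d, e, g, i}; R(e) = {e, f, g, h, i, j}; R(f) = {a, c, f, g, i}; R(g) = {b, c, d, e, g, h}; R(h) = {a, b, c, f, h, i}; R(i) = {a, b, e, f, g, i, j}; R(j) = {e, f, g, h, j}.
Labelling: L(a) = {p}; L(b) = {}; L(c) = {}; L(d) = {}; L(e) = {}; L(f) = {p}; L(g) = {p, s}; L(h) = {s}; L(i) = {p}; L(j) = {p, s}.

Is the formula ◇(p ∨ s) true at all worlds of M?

Yes

Recall that ◇ψ holds at a world iff ψ holds at some accessible world.
Let φ = ◇(p ∨ s). Evaluate φ at each world:
  a (successors {a, b, f, g, i, j}): φ is true.
  b (successors {b, c, e, g, h, j}): φ is true.
  c (successors {c, e, f, g, i}): φ is true.
  d (successors {a, c, d, e, g, i}): φ is true.
  e (successors {e, f, g, h, i, j}): φ is true.
  f (successors {a, c, f, g, i}): φ is true.
  g (successors {b, c, d, e, g, h}): φ is true.
  h (successors {a, b, c, f, h, i}): φ is true.
  i (successors {a, b, e, f, g, i, j}): φ is true.
  j (successors {e, f, g, h, j}): φ is true.
For instance, at f:
  At f: ◇(p ∨ s) requires p ∨ s at some successor in {a, c, f, g, i}.
    p ∨ s holds at a, so ◇(p ∨ s) is true at f.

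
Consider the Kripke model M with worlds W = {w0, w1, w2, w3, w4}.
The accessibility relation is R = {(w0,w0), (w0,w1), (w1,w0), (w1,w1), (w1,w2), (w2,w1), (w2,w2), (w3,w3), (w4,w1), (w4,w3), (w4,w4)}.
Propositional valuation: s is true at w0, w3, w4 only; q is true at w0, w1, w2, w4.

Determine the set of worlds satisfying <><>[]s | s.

Let φ = <><>[]s | s. Evaluate φ at each world:
  w0 (successors {w0, w1}): φ is true.
  w1 (successors {w0, w1, w2}): φ is false.
  w2 (successors {w1, w2}): φ is false.
  w3 (successors {w3}): φ is true.
  w4 (successors {w1, w3, w4}): φ is true.
For instance, at w0:
  At w0: <><>[]s is false, s is true, so <><>[]s | s is true.
    At w0: <><>[]s requires <>[]s at some successor in {w0, w1}.
      At w0: <>[]s is false.
      At w1: <>[]s is false.
    So <><>[]s is false at w0.
Satisfying worlds: {w0, w3, w4}

w0, w3, w4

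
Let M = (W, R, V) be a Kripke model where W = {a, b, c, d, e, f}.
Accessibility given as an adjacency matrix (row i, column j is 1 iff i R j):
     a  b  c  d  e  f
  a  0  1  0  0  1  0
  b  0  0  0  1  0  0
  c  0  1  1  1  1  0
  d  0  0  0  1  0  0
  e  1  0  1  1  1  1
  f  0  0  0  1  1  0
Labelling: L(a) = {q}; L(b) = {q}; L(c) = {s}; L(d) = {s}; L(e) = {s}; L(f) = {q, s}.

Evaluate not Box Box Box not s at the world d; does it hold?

Recall that Box ψ holds at a world iff ψ holds at every accessible world, and Dia ψ holds iff ψ holds at some accessible world.
At d: Box Box Box not s is false, so not Box Box Box not s is true.
  At d: Box Box Box not s requires Box Box not s at every successor {d}.
    Box Box not s fails at d, so Box Box Box not s is false at d.
      At d: Box Box not s requires Box not s at every successor {d}.
        Box not s fails at d, so Box Box not s is false at d.

Yes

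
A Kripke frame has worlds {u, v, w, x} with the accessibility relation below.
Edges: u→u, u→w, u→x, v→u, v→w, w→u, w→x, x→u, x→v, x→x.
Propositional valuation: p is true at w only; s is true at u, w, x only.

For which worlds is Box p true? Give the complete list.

none

Let φ = Box p. Evaluate φ at each world:
  u (successors {u, w, x}): φ is false.
  v (successors {u, w}): φ is false.
  w (successors {u, x}): φ is false.
  x (successors {u, v, x}): φ is false.
For instance, at x:
  At x: Box p requires p at every successor {u, v, x}.
    p fails at u, so Box p is false at x.
Satisfying worlds: none.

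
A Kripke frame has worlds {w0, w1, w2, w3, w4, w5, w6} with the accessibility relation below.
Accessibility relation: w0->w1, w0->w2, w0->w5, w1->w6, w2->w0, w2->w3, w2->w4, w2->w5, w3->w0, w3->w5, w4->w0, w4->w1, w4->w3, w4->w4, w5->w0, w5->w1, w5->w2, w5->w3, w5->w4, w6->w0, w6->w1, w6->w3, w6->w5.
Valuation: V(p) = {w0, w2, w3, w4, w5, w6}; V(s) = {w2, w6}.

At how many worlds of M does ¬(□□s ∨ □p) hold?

4

Let φ = ¬(□□s ∨ □p). Evaluate φ at each world:
  w0 (successors {w1, w2, w5}): φ is true.
  w1 (successors {w6}): φ is false.
  w2 (successors {w0, w3, w4, w5}): φ is false.
  w3 (successors {w0, w5}): φ is false.
  w4 (successors {w0, w1, w3, w4}): φ is true.
  w5 (successors {w0, w1, w2, w3, w4}): φ is true.
  w6 (successors {w0, w1, w3, w5}): φ is true.
For instance, at w3:
  At w3: □□s ∨ □p is true, so ¬(□□s ∨ □p) is false.
    At w3: □□s is false, □p is true, so □□s ∨ □p is true.
      At w3: □□s requires □s at every successor {w0, w5}.
        □s fails at w0, so □□s is false at w3.
      At w3: □p requires p at every successor {w0, w5}.
        At w0: p is true.
        At w5: p is true.
      So □p is true at w3.
Satisfying worlds: {w0, w4, w5, w6}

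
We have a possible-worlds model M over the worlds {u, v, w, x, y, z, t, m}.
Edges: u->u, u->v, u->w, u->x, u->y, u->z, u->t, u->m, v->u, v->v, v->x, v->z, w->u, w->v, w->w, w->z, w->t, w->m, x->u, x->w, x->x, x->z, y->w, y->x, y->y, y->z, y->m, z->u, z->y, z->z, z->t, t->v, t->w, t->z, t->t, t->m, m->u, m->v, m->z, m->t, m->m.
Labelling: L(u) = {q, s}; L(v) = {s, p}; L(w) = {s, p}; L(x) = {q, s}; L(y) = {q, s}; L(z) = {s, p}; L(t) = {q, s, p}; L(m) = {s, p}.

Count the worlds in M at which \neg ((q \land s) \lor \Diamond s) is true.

Recall that \Diamond ψ holds at a world iff ψ holds at some accessible world.
Let φ = \neg ((q \land s) \lor \Diamond s). Evaluate φ at each world:
  u (successors {u, v, w, x, y, z, t, m}): φ is false.
  v (successors {u, v, x, z}): φ is false.
  w (successors {u, v, w, z, t, m}): φ is false.
  x (successors {u, w, x, z}): φ is false.
  y (successors {w, x, y, z, m}): φ is false.
  z (successors {u, y, z, t}): φ is false.
  t (successors {v, w, z, t, m}): φ is false.
  m (successors {u, v, z, t, m}): φ is false.
For instance, at w:
  At w: (q \land s) \lor \Diamond s is true, so \neg ((q \land s) \lor \Diamond s) is false.
    At w: q \land s is false, \Diamond s is true, so (q \land s) \lor \Diamond s is true.
      At w: \Diamond s requires s at some successor in {u, v, w, z, t, m}.
        s holds at u, so \Diamond s is true at w.
Satisfying worlds: none.

0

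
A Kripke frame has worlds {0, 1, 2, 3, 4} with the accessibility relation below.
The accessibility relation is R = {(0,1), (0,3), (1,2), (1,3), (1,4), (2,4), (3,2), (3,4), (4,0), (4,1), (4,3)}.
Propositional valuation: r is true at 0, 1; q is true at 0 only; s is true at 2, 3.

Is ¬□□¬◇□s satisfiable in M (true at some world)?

No

Let φ = ¬□□¬◇□s. Evaluate φ at each world:
  0 (successors {1, 3}): φ is false.
  1 (successors {2, 3, 4}): φ is false.
  2 (successors {4}): φ is false.
  3 (successors {2, 4}): φ is false.
  4 (successors {0, 1, 3}): φ is false.
For instance, at 3:
  At 3: □□¬◇□s is true, so ¬□□¬◇□s is false.
    At 3: □□¬◇□s requires □¬◇□s at every successor {2, 4}.
      At 2: □¬◇□s is true.
      At 4: □¬◇□s is true.
    So □□¬◇□s is true at 3.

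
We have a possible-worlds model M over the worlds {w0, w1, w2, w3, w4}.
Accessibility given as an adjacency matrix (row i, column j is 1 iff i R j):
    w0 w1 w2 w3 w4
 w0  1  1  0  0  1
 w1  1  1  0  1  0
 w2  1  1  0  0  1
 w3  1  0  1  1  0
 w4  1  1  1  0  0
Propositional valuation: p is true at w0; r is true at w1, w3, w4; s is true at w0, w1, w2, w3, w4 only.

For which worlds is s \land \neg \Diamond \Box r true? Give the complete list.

w0, w1, w2, w3, w4

Recall that \Box ψ holds at a world iff ψ holds at every accessible world, and \Diamond ψ holds iff ψ holds at some accessible world.
Let φ = s \land \neg \Diamond \Box r. Evaluate φ at each world:
  w0 (successors {w0, w1, w4}): φ is true.
  w1 (successors {w0, w1, w3}): φ is true.
  w2 (successors {w0, w1, w4}): φ is true.
  w3 (successors {w0, w2, w3}): φ is true.
  w4 (successors {w0, w1, w2}): φ is true.
For instance, at w1:
  At w1: s is true, \neg \Diamond \Box r is true, so s \land \neg \Diamond \Box r is true.
    At w1: \Diamond \Box r is false, so \neg \Diamond \Box r is true.
      At w1: \Diamond \Box r requires \Box r at some successor in {w0, w1, w3}.
        At w0: \Box r is false.
        At w1: \Box r is false.
        At w3: \Box r is false.
      So \Diamond \Box r is false at w1.
Satisfying worlds: {w0, w1, w2, w3, w4}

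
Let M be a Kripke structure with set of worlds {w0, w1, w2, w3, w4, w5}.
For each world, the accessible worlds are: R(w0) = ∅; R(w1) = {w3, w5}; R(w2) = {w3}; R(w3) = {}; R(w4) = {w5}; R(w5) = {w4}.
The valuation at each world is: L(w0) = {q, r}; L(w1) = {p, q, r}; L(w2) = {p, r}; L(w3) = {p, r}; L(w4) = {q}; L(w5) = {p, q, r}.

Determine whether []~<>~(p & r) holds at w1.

No

At w1: []~<>~(p & r) requires ~<>~(p & r) at every successor {w3, w5}.
  ~<>~(p & r) fails at w5, so []~<>~(p & r) is false at w1.
    At w5: <>~(p & r) is true, so ~<>~(p & r) is false.
      At w5: <>~(p & r) requires ~(p & r) at some successor in {w4}.
        ~(p & r) holds at w4, so <>~(p & r) is true at w5.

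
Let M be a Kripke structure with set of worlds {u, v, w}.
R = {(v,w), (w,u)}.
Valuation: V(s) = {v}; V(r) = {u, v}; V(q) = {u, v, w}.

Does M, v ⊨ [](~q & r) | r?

At v: [](~q & r) is false, r is true, so [](~q & r) | r is true.
  At v: [](~q & r) requires ~q & r at every successor {w}.
    ~q & r fails at w, so [](~q & r) is false at v.

Yes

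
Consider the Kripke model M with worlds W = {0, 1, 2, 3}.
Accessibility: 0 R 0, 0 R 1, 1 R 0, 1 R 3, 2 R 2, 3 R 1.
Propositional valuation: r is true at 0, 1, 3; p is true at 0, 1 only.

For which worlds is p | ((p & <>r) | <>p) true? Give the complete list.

0, 1, 3

Recall that <>ψ holds at a world iff ψ holds at some accessible world.
Let φ = p | ((p & <>r) | <>p). Evaluate φ at each world:
  0 (successors {0, 1}): φ is true.
  1 (successors {0, 3}): φ is true.
  2 (successors {2}): φ is false.
  3 (successors {1}): φ is true.
For instance, at 2:
  At 2: p is false, (p & <>r) | <>p is false, so p | ((p & <>r) | <>p) is false.
    At 2: p & <>r is false, <>p is false, so (p & <>r) | <>p is false.
      At 2: p is false, <>r is false, so p & <>r is false.
      At 2: <>p requires p at some successor in {2}.
        At 2: p is false.
      So <>p is false at 2.
Satisfying worlds: {0, 1, 3}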